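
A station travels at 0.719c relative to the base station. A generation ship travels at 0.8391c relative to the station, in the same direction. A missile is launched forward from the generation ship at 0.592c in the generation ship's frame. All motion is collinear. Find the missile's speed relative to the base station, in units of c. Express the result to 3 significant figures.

Compose velocities in two stages. Stage 1 (into S'): u₁ = (0.592+0.8391)/(1+0.592×0.8391) = 0.95614.
Stage 2 (into S): u = (0.95614+0.719)/(1+0.95614×0.719) = 0.9927, so the speed is 0.993c.

0.993c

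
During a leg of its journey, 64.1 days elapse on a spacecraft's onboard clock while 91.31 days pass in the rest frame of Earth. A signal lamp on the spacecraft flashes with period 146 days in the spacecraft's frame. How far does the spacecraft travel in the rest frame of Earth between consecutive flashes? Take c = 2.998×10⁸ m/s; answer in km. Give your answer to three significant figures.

3.84×10^12 km

The time-dilation ratio gives γ = 91.31/64.1 = 1.42449.
β = √(1 − 1/γ²) = 0.71217. Lab-frame period = γτ = 1.42449×146 days = 207.98 days. Distance = βc × γτ = 0.71217 × 2.998×10⁸ m/s × 17969472 s = 3.8366×10^15 m = 3.84×10^12 km.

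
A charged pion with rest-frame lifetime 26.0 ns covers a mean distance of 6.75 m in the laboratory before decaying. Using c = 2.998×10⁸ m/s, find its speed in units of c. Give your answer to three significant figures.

Lab distance = (lab lifetime)·v = γτ·βc, so βγ = d/(cτ) = 6.750/(2.998×10⁸ × 2.600×10^-8) = 0.86596.
With βγ = 0.86596: γ² = 1 + (βγ)² = 1.749887, and β = (βγ)/γ = 0.86596/1.32283 = 0.655.

0.655c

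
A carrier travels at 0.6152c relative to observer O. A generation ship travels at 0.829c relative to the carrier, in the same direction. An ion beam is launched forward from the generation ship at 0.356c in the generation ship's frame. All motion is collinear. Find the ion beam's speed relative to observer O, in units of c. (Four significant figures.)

Compose velocities in two stages. Stage 1 (into S'): u₁ = (0.356+0.829)/(1+0.356×0.829) = 0.91497.
Stage 2 (into S): u = (0.91497+0.6152)/(1+0.91497×0.6152) = 0.97906, so the speed is 0.9791c.

0.9791c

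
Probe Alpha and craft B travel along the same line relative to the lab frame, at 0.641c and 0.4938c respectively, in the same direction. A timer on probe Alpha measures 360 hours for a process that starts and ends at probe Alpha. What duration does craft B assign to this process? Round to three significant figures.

369 hours

The velocity of probe Alpha relative to craft B is (0.641 − 0.4938)c / (1 − 0.641×0.4938) = 0.21537c; relative speed 0.21537c.
γ for this relative speed: γ = 1/√(1 − 0.0463842) = 1.024.
The clock on probe Alpha records proper time, so craft B measures Δt = γΔτ = 1.024 × 360 = 369 hours.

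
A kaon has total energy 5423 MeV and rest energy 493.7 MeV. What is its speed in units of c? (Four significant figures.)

0.9958c

Total energy E = γmc² gives γ = 5423/493.7 = 10.984.
Hence β = √(1 − 1/γ²) = √(1 − 0.00828856) = √0.99171144 = 0.9958.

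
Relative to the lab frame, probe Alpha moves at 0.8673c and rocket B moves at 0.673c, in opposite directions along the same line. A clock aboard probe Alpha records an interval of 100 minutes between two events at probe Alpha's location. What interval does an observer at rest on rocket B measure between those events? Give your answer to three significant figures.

The velocity of probe Alpha relative to rocket B is (0.8673 + 0.673)c / (1 + 0.8673×0.673) = 0.9726c; relative speed 0.9726c.
At |u| = 0.9726c, γ = (1 − 0.945951)^(−1/2) = 4.3014.
The clock on probe Alpha records proper time, so rocket B measures Δt = γΔτ = 4.3014 × 100 = 430 minutes.

430 minutes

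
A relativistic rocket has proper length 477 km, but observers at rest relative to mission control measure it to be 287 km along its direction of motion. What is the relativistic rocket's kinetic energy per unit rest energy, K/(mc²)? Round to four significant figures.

0.6620

γ = L₀/L = 477/287 = 1.66202.
Since K = (γ−1)mc², K/(mc²) = 1.66202 − 1 = 0.6620.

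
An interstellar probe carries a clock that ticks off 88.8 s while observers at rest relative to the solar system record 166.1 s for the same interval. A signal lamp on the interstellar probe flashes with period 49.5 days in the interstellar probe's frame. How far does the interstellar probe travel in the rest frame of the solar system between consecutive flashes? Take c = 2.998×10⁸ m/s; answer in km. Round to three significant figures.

2.03×10^12 km

γ = Δt/Δτ = 166.1/88.8 = 1.8705.
β = √(1 − 1/γ²) = 0.84509. Lab-frame period = γτ = 1.8705×49.5 days = 92.59 days. Distance = βc × γτ = 0.84509 × 2.998×10⁸ m/s × 7999776 s = 2.0268×10^15 m = 2.03×10^12 km.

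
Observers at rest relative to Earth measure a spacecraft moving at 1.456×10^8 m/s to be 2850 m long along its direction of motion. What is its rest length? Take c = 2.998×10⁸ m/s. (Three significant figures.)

β = v/c = (1.456×10^8 m/s)/(2.998×10⁸ m/s) = 0.485657.
γ = 1/√(1 − β²) = 1/√(1 − 0.2358627) = 1/√0.7641373 = 1/0.874149 = 1.144.
Proper length: L₀ = γ·L = 1.144 × 2850 = 3260 m.

3260 m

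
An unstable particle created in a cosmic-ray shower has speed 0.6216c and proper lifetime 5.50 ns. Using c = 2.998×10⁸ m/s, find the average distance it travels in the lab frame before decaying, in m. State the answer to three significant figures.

1.31 m

With β = 0.6216, γ = 1/√(1 − 0.6216²) = 1/√0.61361344 = 1.2766.
Lab-frame lifetime: Δt = γτ = 1.2766 × 5.50 ns = 7.0213 ns.
Distance: d = vΔt = 0.6216 × 2.998×10⁸ m/s × 7.0213×10^-9 s = 1.31 m.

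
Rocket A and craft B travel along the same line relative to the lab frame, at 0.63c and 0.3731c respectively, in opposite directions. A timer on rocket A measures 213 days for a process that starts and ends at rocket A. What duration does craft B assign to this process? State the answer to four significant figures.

365.1 days

The velocity of rocket A relative to craft B is (0.63 + 0.3731)c / (1 + 0.63×0.3731) = 0.81219c; relative speed 0.81219c.
At |u| = 0.81219c, γ = (1 − 0.659653)^(−1/2) = 1.7141.
The clock on rocket A records proper time, so craft B measures Δt = γΔτ = 1.7141 × 213 = 365.1 days.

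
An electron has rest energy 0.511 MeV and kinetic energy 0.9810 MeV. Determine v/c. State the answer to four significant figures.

0.9395

γ = 1 + K/(mc²) = 1 + 0.9810/0.511 = 2.9198.
β = √(1 − 1/γ²) = √(1 − 0.117299) = √0.882701 = 0.9395.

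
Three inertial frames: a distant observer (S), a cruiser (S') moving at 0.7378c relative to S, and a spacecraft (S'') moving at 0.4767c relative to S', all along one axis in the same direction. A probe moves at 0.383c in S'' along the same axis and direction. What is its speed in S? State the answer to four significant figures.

0.9534c

First combine the probe and spacecraft (S''→S'): u₁ = (0.383 + 0.4767)/(1 + 0.383×0.4767) = 0.8597/1.1825761 = 0.72697.
Then combine with the cruiser (S'→S): u = (0.72697 + 0.7378)/(1 + 0.72697×0.7378) = 1.46477/1.536358466 = 0.9534.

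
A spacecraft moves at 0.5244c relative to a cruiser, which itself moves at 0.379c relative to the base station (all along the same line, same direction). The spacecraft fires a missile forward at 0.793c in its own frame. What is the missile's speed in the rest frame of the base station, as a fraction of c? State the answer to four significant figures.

Compose velocities in two stages. Stage 1 (into S'): u₁ = (0.793+0.5244)/(1+0.793×0.5244) = 0.93047.
Stage 2 (into S): u = (0.93047+0.379)/(1+0.93047×0.379) = 0.96808, so the speed is 0.9681c.

0.9681c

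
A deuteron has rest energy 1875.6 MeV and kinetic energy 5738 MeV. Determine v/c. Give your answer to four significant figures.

0.9692

γ = 1 + K/(mc²) = 1 + 5738/1875.6 = 4.0593.
β = √(1 − 1/γ²) = √(1 − 0.0606873) = √0.9393127 = 0.9692.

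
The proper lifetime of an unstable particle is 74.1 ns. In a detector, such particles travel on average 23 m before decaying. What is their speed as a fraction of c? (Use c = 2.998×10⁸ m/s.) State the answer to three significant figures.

Lab distance = (lab lifetime)·v = γτ·βc, so βγ = d/(cτ) = 23.00/(2.998×10⁸ × 7.410×10^-8) = 1.0353.
With βγ = 1.0353: γ² = 1 + (βγ)² = 2.07185, and β = (βγ)/γ = 1.0353/1.43939 = 0.719.

0.719c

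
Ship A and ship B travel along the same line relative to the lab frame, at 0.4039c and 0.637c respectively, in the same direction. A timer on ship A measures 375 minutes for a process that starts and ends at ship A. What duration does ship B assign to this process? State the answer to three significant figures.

Speed of ship A in ship B's frame: u = (v_A − v_B)/(1 − v_A v_B/c²) = (0.4039 − 0.637)/(1 − 0.4039×0.637) = −0.2331/0.7427157 = −0.31385; |u| = 0.31385c.
At |u| = 0.31385c, γ = (1 − 0.0985018)^(−1/2) = 1.0532.
Ship A's interval is proper; time dilation gives Δt_B = γΔτ = 1.0532 × 375 minutes = 395 minutes.

395 minutes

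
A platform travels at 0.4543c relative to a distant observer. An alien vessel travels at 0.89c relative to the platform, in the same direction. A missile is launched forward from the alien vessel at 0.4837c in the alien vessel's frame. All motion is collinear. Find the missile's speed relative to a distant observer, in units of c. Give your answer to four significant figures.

0.9849c

Compose velocities in two stages. Stage 1 (into S'): u₁ = (0.4837+0.89)/(1+0.4837×0.89) = 0.9603.
Stage 2 (into S): u = (0.9603+0.4543)/(1+0.9603×0.4543) = 0.98492, so the speed is 0.9849c.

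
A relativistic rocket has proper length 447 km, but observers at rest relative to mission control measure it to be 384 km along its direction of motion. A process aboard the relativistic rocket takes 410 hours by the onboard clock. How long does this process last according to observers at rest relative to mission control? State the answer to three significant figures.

From L = L₀/γ: γ = 447/384 = 1.16406.
The same γ dilates the second interval: 1.16406 × 410 hours = 477 hours.

477 hours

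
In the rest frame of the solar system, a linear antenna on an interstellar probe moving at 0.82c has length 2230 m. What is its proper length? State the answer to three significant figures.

3900 m

With β = 0.82, γ = 1/√(1 − 0.82²) = 1/√0.3276 = 1.7471.
Proper length: L₀ = γ·L = 1.7471 × 2230 = 3900 m.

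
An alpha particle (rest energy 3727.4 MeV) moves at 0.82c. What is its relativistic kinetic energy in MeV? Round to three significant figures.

γ = 1/√(1 − β²) = 1/√(1 − 0.6724) = 1/√0.3276 = 1/0.572364 = 1.74714.
Kinetic energy: K = (γ − 1)mc² = (1.74714 − 1) × 3727.4 MeV = 0.74714 × 3727.4 = 2780 MeV.

2780 MeV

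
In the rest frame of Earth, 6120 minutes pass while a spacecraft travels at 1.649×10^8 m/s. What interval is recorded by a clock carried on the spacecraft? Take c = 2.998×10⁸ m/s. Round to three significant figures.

β = v/c = (1.649×10^8 m/s)/(2.998×10⁸ m/s) = 0.550033.
γ = 1/√(1 − β²) = 1/√(1 − 0.3025363) = 1/√0.6974637 = 1/0.835143 = 1.1974.
The spacecraft's clock runs slow as seen from Earth, so Δτ = Δt/γ = 6120/1.1974 = 5110 minutes.

5110 minutes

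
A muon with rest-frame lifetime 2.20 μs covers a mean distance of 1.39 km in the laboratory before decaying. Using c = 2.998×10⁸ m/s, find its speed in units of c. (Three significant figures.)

Let x = d/(cτ) = 1390 m / (2.998×10⁸ m/s × 2.200×10^-6 s) = 2.1075. Since d = βγcτ, x = βγ = β/√(1−β²).
Solving: β² = x²/(1+x²) = 4.44156/5.44156 = 0.816229, so β = 0.903.

0.903c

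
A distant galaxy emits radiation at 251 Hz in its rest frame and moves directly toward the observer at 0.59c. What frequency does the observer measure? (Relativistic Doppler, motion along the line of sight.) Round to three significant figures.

Relativistic Doppler (source moving toward): f_obs = f_src · √((1+β)/(1−β)).
With β = 0.59: factor = √(1.59/0.41) = 1.9693.
f_obs = 251 × 1.9693 = 494 Hz.

494 Hz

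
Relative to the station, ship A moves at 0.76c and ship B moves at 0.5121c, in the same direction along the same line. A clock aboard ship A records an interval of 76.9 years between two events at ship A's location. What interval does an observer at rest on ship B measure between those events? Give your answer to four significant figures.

84.14 years

Transform ship A's velocity into ship B's frame: (0.76 − 0.5121)/(1 − 0.76·0.5121) = 0.2479/0.610804, so the relative speed is 0.40586c.
γ for this relative speed: γ = 1/√(1 − 0.164722) = 1.0942.
The clock on ship A records proper time, so ship B measures Δt = γΔτ = 1.0942 × 76.9 = 84.14 years.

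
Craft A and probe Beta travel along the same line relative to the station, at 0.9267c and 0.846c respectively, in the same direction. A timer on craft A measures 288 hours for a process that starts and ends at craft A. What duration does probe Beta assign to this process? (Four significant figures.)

310.5 hours

The velocity of craft A relative to probe Beta is (0.9267 − 0.846)c / (1 − 0.9267×0.846) = 0.37359c; relative speed 0.37359c.
At |u| = 0.37359c, γ = (1 − 0.139569)^(−1/2) = 1.0781.
The clock on craft A records proper time, so probe Beta measures Δt = γΔτ = 1.0781 × 288 = 310.5 hours.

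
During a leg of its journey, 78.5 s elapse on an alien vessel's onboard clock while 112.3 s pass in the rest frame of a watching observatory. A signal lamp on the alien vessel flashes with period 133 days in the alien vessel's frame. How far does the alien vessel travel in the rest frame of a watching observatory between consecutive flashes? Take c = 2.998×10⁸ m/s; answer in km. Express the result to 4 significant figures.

3.524×10^12 km

From Δt = γΔτ: γ = 112.3/78.5 = 1.43057.
β = √(1 − 1/γ²) = 0.7151. Lab-frame period = γτ = 1.43057×133 days = 190.27 days. Distance = βc × γτ = 0.7151 × 2.998×10⁸ m/s × 16439328 s = 3.5244×10^15 m = 3.524×10^12 km.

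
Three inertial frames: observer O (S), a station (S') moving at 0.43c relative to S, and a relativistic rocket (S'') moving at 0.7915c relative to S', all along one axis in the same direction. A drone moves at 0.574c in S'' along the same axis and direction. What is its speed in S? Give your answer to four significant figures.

0.9752c

Compose velocities in two stages. Stage 1 (into S'): u₁ = (0.574+0.7915)/(1+0.574×0.7915) = 0.93893.
Stage 2 (into S): u = (0.93893+0.43)/(1+0.93893×0.43) = 0.9752, so the speed is 0.9752c.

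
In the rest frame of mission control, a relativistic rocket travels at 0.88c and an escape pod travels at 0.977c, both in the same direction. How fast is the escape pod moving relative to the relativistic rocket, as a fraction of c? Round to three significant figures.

0.692c

Transform to the relativistic rocket's frame: u' = (u − v)/(1 − uv/c²).
u' = (0.977 − 0.88)/(1 − 0.977×0.88) = 0.097/0.14024 = 0.69167.
Speed in the relativistic rocket's frame: 0.692c (in the same direction).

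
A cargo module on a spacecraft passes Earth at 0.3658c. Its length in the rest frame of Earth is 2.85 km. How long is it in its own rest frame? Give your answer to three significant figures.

3.06 km

With β = 0.3658, γ = 1/√(1 − 0.3658²) = 1/√0.86619036 = 1.0745.
Proper length: L₀ = γ·L = 1.0745 × 2.85 = 3.06 km.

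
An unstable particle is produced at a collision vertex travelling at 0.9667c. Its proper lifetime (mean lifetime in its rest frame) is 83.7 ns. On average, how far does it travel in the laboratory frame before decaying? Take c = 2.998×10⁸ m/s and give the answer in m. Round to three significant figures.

γ = 1/√(1 − β²) = 1/√(1 − 0.93450889) = 1/√0.06549111 = 1/0.255912 = 3.9076.
Lab-frame lifetime: Δt = γτ = 3.9076 × 83.7 ns = 327.07 ns.
Distance: d = vΔt = 0.9667 × 2.998×10⁸ m/s × 3.2707×10^-7 s = 94.8 m.

94.8 m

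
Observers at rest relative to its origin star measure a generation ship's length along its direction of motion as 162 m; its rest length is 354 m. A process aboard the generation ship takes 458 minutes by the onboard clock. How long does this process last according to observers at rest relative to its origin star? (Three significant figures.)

γ = L₀/L = 354/162 = 2.18519.
Δt = γΔτ = 2.18519 × 458 = 1000 minutes.

1000 minutes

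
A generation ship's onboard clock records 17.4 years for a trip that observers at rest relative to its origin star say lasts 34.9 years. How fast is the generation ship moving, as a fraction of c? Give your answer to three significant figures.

γ = Δt/Δτ = 34.9/17.4 = 2.0057.
β = √(1 − 1/γ²) = √(1 − 0.248581) = √0.751419 = 0.867.

0.867c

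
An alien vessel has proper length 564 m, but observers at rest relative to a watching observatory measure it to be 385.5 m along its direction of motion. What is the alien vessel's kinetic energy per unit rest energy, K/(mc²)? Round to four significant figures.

Length contraction gives γ = L₀/L = 564/385.5 = 1.46304.
Since K = (γ−1)mc², K/(mc²) = 1.46304 − 1 = 0.4630.

0.4630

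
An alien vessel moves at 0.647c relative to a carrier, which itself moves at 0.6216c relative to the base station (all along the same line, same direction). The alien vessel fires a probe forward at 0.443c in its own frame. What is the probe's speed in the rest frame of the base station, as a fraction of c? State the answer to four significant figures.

0.9621c

First combine the probe and alien vessel (S''→S'): u₁ = (0.443 + 0.647)/(1 + 0.443×0.647) = 1.09/1.286621 = 0.84718.
Then combine with the carrier (S'→S): u = (0.84718 + 0.6216)/(1 + 0.84718×0.6216) = 1.46878/1.526607088 = 0.96212.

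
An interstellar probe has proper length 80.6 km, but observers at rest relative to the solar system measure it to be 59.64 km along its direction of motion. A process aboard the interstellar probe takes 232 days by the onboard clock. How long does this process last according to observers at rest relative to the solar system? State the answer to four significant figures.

Length contraction gives γ = L₀/L = 80.6/59.64 = 1.35144.
Δt = γΔτ = 1.35144 × 232 = 313.5 days.

313.5 days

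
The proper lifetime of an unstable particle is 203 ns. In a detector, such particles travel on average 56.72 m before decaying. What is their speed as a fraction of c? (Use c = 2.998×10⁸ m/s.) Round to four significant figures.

0.6818c

Lab distance = (lab lifetime)·v = γτ·βc, so βγ = d/(cτ) = 56.72/(2.998×10⁸ × 2.030×10^-7) = 0.93198.
With βγ = 0.93198: γ² = 1 + (βγ)² = 1.868587, and β = (βγ)/γ = 0.93198/1.36696 = 0.6818.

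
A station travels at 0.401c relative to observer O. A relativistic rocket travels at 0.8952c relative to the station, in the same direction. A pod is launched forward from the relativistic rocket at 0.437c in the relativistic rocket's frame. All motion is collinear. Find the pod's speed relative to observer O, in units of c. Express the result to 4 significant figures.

Apply u = (u'+v)/(1+u'v) twice. Pod in the station frame: (0.437+0.8952)/(1+0.437·0.8952) = 1.3322/1.3912024 = 0.95759c.
That velocity, transformed to the rest frame of observer O: (0.95759+0.401)/(1+0.95759·0.401) = 1.35859/1.38399359 = 0.98164c.

0.9816c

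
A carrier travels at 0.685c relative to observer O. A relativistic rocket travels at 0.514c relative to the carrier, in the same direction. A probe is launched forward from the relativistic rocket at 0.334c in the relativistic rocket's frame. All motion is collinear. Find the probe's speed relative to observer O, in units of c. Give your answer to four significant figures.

0.9418c

First combine the probe and relativistic rocket (S''→S'): u₁ = (0.334 + 0.514)/(1 + 0.334×0.514) = 0.848/1.171676 = 0.72375.
Then combine with the carrier (S'→S): u = (0.72375 + 0.685)/(1 + 0.72375×0.685) = 1.40875/1.49576875 = 0.94182.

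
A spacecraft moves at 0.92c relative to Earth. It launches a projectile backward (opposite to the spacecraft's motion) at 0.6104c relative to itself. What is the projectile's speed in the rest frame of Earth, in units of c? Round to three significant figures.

Relativistic velocity addition: u = (u' + v)/(1 + u'v/c²), with u' = −0.6104c and v = 0.92c.
Numerator: −0.6104 + 0.92 = 0.3096. Denominator: 1 + (−0.6104)(0.92) = 0.438432.
u = 0.3096/0.438432 = 0.70615, so the speed is 0.706c.

0.706c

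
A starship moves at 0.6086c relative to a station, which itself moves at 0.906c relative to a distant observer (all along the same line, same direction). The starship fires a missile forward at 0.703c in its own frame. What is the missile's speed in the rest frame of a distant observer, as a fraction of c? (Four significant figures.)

0.9958c

Compose velocities in two stages. Stage 1 (into S'): u₁ = (0.703+0.6086)/(1+0.703×0.6086) = 0.91859.
Stage 2 (into S): u = (0.91859+0.906)/(1+0.91859×0.906) = 0.99582, so the speed is 0.9958c.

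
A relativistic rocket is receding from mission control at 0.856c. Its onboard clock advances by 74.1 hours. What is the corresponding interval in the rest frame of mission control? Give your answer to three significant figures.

143 hours

With β = 0.856, γ = 1/√(1 − 0.856²) = 1/√0.267264 = 1.9343.
Time dilation: Δt = γ·Δτ = 1.9343 × 74.1 = 143 hours.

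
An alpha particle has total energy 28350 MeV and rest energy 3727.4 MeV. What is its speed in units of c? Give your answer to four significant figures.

Total energy E = γmc² gives γ = 28350/3727.4 = 7.6058.
Hence β = √(1 − 1/γ²) = √(1 − 0.0172866) = √0.9827134 = 0.9913.

0.9913c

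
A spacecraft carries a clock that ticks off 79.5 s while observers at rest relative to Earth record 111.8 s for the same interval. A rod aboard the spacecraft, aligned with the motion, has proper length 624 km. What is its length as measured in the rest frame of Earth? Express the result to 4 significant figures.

443.7 km

γ = Δt/Δτ = 111.8/79.5 = 1.40629.
L = L₀/γ = 624/1.40629 = 443.7 km.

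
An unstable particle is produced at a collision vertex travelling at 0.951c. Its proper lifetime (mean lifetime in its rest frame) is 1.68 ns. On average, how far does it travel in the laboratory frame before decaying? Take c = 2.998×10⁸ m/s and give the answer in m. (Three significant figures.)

1.55 m

γ = 1/√(1 − β²) = 1/√(1 − 0.904401) = 1/√0.095599 = 1/0.309191 = 3.2342.
Lab-frame lifetime: Δt = γτ = 3.2342 × 1.68 ns = 5.4335 ns.
Distance: d = vΔt = 0.951 × 2.998×10⁸ m/s × 5.4335×10^-9 s = 1.55 m.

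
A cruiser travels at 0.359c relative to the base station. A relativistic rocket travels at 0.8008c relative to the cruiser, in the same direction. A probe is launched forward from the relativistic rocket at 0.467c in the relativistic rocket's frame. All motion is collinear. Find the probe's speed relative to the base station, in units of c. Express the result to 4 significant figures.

Apply u = (u'+v)/(1+u'v) twice. Probe in the cruiser frame: (0.467+0.8008)/(1+0.467·0.8008) = 1.2678/1.3739736 = 0.92273c.
That velocity, transformed to the rest frame of the base station: (0.92273+0.359)/(1+0.92273·0.359) = 1.28173/1.33126007 = 0.96279c.

0.9628c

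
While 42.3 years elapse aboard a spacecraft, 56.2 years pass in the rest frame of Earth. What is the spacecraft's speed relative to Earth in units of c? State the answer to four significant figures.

γ = Δt/Δτ = 56.2/42.3 = 1.3286.
β = √(1 − 1/γ²) = √(1 − 0.566515) = √0.433485 = 0.6584.

0.6584c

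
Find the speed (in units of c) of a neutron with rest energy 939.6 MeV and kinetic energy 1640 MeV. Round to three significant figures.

0.931c

K = (γ−1)mc², so γ = 1 + 1640/939.6 = 2.7454.
Then v/c = √(1 − γ⁻²) = √(1 − 0.132675) = √0.867325 = 0.931.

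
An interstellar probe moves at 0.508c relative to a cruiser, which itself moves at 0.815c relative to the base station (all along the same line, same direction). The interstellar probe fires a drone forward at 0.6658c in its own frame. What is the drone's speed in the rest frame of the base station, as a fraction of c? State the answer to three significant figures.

Compose velocities in two stages. Stage 1 (into S'): u₁ = (0.6658+0.508)/(1+0.6658×0.508) = 0.87713.
Stage 2 (into S): u = (0.87713+0.815)/(1+0.87713×0.815) = 0.98674, so the speed is 0.987c.

0.987c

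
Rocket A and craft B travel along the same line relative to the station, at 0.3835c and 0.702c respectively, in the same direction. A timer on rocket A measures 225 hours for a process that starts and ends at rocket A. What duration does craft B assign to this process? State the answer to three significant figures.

Transform rocket A's velocity into craft B's frame: (0.3835 − 0.702)/(1 − 0.3835·0.702) = −0.3185/0.730783, so the relative speed is 0.43583c.
At |u| = 0.43583c, γ = (1 − 0.189948)^(−1/2) = 1.1111.
The clock on rocket A records proper time, so craft B measures Δt = γΔτ = 1.1111 × 225 = 250 hours.

250 hours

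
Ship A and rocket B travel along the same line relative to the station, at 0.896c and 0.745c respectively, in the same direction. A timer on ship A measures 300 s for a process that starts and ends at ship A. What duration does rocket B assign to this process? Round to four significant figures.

336.7 s

Transform ship A's velocity into rocket B's frame: (0.896 − 0.745)/(1 − 0.896·0.745) = 0.151/0.33248, so the relative speed is 0.45416c.
At |u| = 0.45416c, γ = (1 − 0.206261)^(−1/2) = 1.1224.
Ship A's interval is proper; time dilation gives Δt_B = γΔτ = 1.1224 × 300 s = 336.7 s.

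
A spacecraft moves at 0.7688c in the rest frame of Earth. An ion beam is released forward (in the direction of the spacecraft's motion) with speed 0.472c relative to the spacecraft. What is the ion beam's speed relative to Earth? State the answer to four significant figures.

In units of c, u = (u' + v)/(1 + u'v) with u' = 0.472 and v = 0.7688.
Numerator: 0.472 + 0.7688 = 1.2408. Denominator: 1 + (0.472)(0.7688) = 1.3628736.
u = 1.2408/1.3628736 = 0.91043, so the speed is 0.9104c.

0.9104c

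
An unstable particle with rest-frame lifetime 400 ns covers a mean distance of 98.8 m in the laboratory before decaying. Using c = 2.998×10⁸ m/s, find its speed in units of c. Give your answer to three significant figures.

0.636c

Lab distance = (lab lifetime)·v = γτ·βc, so βγ = d/(cτ) = 98.80/(2.998×10⁸ × 4.000×10^-7) = 0.82388.
With βγ = 0.82388: γ² = 1 + (βγ)² = 1.678778, and β = (βγ)/γ = 0.82388/1.29568 = 0.636.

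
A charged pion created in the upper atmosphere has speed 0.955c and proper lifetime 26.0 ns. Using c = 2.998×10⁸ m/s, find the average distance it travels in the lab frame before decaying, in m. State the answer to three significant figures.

25.1 m

β² = 0.912025, so γ = 1/√0.087975 = 3.3715.
Lab-frame lifetime: Δt = γτ = 3.3715 × 26.0 ns = 87.659 ns.
Distance: d = vΔt = 0.955 × 2.998×10⁸ m/s × 8.7659×10^-8 s = 25.1 m.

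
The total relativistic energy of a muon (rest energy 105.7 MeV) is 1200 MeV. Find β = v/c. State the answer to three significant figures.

0.996

Total energy E = γmc² gives γ = 1200/105.7 = 11.353.
Hence β = √(1 − 1/γ²) = √(1 − 0.00775852) = √0.99224148 = 0.996.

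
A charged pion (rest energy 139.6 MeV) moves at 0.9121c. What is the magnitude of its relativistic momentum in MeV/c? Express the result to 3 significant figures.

311 MeV/c

Lorentz factor: γ = (1 − 0.83192641)^(−1/2) = 2.4392.
Momentum: p = γβ·mc = 2.4392 × 0.9121 × 139.6 MeV/c = 311 MeV/c.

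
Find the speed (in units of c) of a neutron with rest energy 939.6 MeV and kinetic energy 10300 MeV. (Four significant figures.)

K = (γ−1)mc², so γ = 1 + 10300/939.6 = 11.962.
Then v/c = √(1 − γ⁻²) = √(1 − 0.00698864) = √0.99301136 = 0.9965.

0.9965c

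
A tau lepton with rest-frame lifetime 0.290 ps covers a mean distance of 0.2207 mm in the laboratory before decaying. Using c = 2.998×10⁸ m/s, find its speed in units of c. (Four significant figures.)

Let x = d/(cτ) = 2.207×10^-4 m / (2.998×10⁸ m/s × 2.900×10^-13 s) = 2.5385. Since d = βγcτ, x = βγ = β/√(1−β²).
Solving: β² = x²/(1+x²) = 6.44398/7.44398 = 0.865663, so β = 0.9304.

0.9304c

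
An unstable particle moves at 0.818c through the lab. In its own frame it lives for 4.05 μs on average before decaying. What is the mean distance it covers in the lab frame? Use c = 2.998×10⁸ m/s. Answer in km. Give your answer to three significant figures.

1.73 km

With β = 0.818, γ = 1/√(1 − 0.818²) = 1/√0.330876 = 1.7385.
Lab-frame lifetime: Δt = γτ = 1.7385 × 4.05 μs = 7.0409 μs.
Distance: d = vΔt = 0.818 × 2.998×10⁸ m/s × 7.0409×10^-6 s = 1730 m = 1.73 km.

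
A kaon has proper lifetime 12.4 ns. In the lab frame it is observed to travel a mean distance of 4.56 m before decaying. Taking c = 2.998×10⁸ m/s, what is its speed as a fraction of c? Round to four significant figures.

0.7751c

Lab distance = (lab lifetime)·v = γτ·βc, so βγ = d/(cτ) = 4.560/(2.998×10⁸ × 1.240×10^-8) = 1.2266.
With βγ = 1.2266: γ² = 1 + (βγ)² = 2.50455, and β = (βγ)/γ = 1.2266/1.58258 = 0.7751.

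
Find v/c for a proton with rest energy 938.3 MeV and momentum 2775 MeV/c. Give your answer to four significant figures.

0.9473

βγ = pc/(mc²) = 2775/938.3 = 2.9575.
Since γ² = 1 + (βγ)² = 9.74681, γ = √9.74681 = 3.12199, and β = (βγ)/γ = 2.9575/3.12199 = 0.9473.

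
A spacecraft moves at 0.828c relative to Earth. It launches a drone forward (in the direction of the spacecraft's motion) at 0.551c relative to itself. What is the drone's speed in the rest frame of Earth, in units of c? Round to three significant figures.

0.947c

In units of c, u = (u' + v)/(1 + u'v) with u' = 0.551 and v = 0.828.
Numerator: 0.551 + 0.828 = 1.379. Denominator: 1 + (0.551)(0.828) = 1.456228.
u = 1.379/1.456228 = 0.94697, so the speed is 0.947c.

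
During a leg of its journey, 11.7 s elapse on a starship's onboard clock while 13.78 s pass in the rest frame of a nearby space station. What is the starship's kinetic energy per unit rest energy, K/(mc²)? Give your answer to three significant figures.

0.178

γ = Δt/Δτ = 13.78/11.7 = 1.17778.
Since K = (γ−1)mc², K/(mc²) = 1.17778 − 1 = 0.178.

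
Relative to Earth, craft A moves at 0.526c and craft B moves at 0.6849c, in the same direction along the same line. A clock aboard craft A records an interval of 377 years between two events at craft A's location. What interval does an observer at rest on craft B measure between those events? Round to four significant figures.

Transform craft A's velocity into craft B's frame: (0.526 − 0.6849)/(1 − 0.526·0.6849) = −0.1589/0.6397426, so the relative speed is 0.24838c.
γ for this relative speed: γ = 1/√(1 − 0.0616926) = 1.0324.
Craft A's interval is proper; time dilation gives Δt_B = γΔτ = 1.0324 × 377 years = 389.2 years.

389.2 years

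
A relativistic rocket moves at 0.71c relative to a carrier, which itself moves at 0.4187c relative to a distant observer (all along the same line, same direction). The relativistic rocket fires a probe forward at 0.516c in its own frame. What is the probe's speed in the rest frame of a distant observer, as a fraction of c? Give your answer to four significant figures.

0.9566c

Compose velocities in two stages. Stage 1 (into S'): u₁ = (0.516+0.71)/(1+0.516×0.71) = 0.89727.
Stage 2 (into S): u = (0.89727+0.4187)/(1+0.89727×0.4187) = 0.95659, so the speed is 0.9566c.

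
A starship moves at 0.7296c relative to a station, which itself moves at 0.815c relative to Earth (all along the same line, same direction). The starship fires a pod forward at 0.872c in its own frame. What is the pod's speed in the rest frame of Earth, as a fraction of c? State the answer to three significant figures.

Compose velocities in two stages. Stage 1 (into S'): u₁ = (0.872+0.7296)/(1+0.872×0.7296) = 0.97885.
Stage 2 (into S): u = (0.97885+0.815)/(1+0.97885×0.815) = 0.99782, so the speed is 0.998c.

0.998c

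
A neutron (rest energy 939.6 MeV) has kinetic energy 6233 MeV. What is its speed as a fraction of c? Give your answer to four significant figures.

0.9914c

γ = 1 + K/(mc²) = 1 + 6233/939.6 = 7.6337.
β = √(1 − 1/γ²) = √(1 − 0.0171605) = √0.9828395 = 0.9914.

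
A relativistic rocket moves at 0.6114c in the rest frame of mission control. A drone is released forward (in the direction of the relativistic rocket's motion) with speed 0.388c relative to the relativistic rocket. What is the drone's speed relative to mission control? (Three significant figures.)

0.808c

Relativistic velocity addition: u = (u' + v)/(1 + u'v/c²), with u' = 0.388c and v = 0.6114c.
Numerator: 0.388 + 0.6114 = 0.9994. Denominator: 1 + (0.388)(0.6114) = 1.2372232.
u = 0.9994/1.2372232 = 0.80778, so the speed is 0.808c.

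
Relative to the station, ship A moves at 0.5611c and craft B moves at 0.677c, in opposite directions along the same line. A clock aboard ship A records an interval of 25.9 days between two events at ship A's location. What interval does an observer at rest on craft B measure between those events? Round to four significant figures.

Speed of ship A in craft B's frame: u = (v_A + v_B)/(1 + v_A v_B/c²) = (0.5611 + 0.677)/(1 + 0.5611×0.677) = 1.2381/1.3798647 = 0.89726; |u| = 0.89726c.
At |u| = 0.89726c, γ = (1 − 0.805076)^(−1/2) = 2.265.
Ship A's interval is proper; time dilation gives Δt_B = γΔτ = 2.265 × 25.9 days = 58.66 days.

58.66 days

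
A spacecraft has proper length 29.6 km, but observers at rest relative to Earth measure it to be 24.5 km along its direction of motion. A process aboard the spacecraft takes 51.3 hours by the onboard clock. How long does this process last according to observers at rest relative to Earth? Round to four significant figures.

61.98 hours

Length contraction gives γ = L₀/L = 29.6/24.5 = 1.20816.
The same γ dilates the second interval: 1.20816 × 51.3 hours = 61.98 hours.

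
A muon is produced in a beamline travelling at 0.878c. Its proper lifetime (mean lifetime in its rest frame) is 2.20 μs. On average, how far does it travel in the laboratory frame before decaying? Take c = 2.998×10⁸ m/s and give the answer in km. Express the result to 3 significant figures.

1.21 km

γ = 1/√(1 − β²) = 1/√(1 − 0.770884) = 1/√0.229116 = 1/0.478661 = 2.0892.
Lab-frame lifetime: Δt = γτ = 2.0892 × 2.20 μs = 4.5962 μs.
Distance: d = vΔt = 0.878 × 2.998×10⁸ m/s × 4.5962×10^-6 s = 1210 m = 1.21 km.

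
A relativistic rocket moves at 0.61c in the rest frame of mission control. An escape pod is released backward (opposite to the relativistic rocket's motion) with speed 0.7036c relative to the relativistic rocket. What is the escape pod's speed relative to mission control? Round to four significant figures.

0.1640c

Relativistic velocity addition: u = (u' + v)/(1 + u'v/c²), with u' = −0.7036c and v = 0.61c.
Numerator: −0.7036 + 0.61 = −0.0936. Denominator: 1 + (−0.7036)(0.61) = 0.570804.
u = −0.0936/0.570804 = −0.16398, so the speed is 0.1640c.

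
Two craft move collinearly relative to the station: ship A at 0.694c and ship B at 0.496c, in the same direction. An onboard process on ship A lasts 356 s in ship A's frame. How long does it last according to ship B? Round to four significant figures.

373.4 s

Transform ship A's velocity into ship B's frame: (0.694 − 0.496)/(1 − 0.694·0.496) = 0.198/0.655776, so the relative speed is 0.30193c.
γ for this relative speed: γ = 1/√(1 − 0.0911617) = 1.049.
Ship A's interval is proper; time dilation gives Δt_B = γΔτ = 1.049 × 356 s = 373.4 s.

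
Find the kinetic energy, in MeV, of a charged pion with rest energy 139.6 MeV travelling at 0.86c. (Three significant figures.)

134 MeV

γ = 1/√(1 − β²) = 1/√(1 − 0.7396) = 1/√0.2604 = 1/0.510294 = 1.95965.
Kinetic energy: K = (γ − 1)mc² = (1.95965 − 1) × 139.6 MeV = 0.95965 × 139.6 = 134 MeV.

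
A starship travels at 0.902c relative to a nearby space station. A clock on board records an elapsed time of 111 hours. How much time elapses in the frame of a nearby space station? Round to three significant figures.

257 hours

With β = 0.902, γ = 1/√(1 − 0.902²) = 1/√0.186396 = 2.3162.
Time dilation: Δt = γ·Δτ = 2.3162 × 111 = 257 hours.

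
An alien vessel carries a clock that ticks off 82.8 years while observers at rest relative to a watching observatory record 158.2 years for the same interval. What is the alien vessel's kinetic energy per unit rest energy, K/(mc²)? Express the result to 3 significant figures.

γ = Δt/Δτ = 158.2/82.8 = 1.91063.
Since K = (γ−1)mc², K/(mc²) = 1.91063 − 1 = 0.911.

0.911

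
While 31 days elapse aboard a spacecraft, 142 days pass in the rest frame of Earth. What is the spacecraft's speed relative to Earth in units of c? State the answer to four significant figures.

γ = Δt/Δτ = 142/31 = 4.5806.
β = √(1 − 1/γ²) = √(1 − 0.0476601) = √0.9523399 = 0.9759.

0.9759c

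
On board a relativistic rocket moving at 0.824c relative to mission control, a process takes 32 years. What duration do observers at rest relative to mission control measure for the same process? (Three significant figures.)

γ = 1/√(1 − β²) = 1/√(1 − 0.678976) = 1/√0.321024 = 1/0.56659 = 1.7649.
The onboard clock measures proper time, so the interval in the rest frame of mission control is dilated: Δt = γ·Δτ = 1.7649 × 32 years = 56.5 years.

56.5 years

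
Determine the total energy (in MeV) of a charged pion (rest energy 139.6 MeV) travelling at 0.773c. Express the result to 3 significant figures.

220 MeV

γ = 1/√(1 − β²) = 1/√(1 − 0.597529) = 1/√0.402471 = 1/0.634406 = 1.5763.
Total energy: E = γmc² = 1.5763 × 139.6 MeV = 220 MeV.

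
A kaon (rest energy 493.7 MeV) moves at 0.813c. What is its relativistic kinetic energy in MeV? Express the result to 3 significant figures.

354 MeV

Lorentz factor: γ = (1 − 0.660969)^(−1/2) = 1.71743.
Kinetic energy: K = (γ − 1)mc² = (1.71743 − 1) × 493.7 MeV = 0.71743 × 493.7 = 354 MeV.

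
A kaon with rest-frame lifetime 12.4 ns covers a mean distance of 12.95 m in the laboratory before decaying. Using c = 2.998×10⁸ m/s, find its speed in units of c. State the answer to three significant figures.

0.961c

d = βγcτ ⇒ βγ = d/(cτ) = 12.95 m / (3.71752 m) = 3.4835.
β = (βγ)/√(1+(βγ)²) = 3.4835/√13.1348 = 0.961.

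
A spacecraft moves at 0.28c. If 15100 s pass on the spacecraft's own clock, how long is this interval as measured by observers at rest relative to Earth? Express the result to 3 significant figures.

15700 s

Lorentz factor: γ = (1 − 0.0784)^(−1/2) = 1.0417.
The onboard clock measures proper time, so the interval in the rest frame of Earth is dilated: Δt = γ·Δτ = 1.0417 × 15100 s = 15700 s.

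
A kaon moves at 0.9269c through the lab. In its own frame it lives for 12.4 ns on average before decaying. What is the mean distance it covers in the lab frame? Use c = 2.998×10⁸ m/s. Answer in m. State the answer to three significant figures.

γ = 1/√(1 − β²) = 1/√(1 − 0.85914361) = 1/√0.14085639 = 1/0.375308 = 2.6645.
Lab-frame lifetime: Δt = γτ = 2.6645 × 12.4 ns = 33.04 ns.
Distance: d = vΔt = 0.9269 × 2.998×10⁸ m/s × 3.3040×10^-8 s = 9.18 m.

9.18 m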